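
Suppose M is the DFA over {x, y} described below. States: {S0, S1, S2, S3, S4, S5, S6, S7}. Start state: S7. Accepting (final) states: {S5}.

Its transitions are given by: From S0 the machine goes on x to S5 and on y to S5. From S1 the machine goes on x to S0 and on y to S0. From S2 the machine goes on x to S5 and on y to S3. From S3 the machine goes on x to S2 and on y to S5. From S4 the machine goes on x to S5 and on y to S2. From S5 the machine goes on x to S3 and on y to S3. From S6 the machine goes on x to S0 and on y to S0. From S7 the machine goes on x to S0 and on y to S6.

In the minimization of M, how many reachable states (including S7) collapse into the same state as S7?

1

States {S1,S4} cannot be reached from the start state, so discard them.
Initial partition by acceptance: {S5} | {S0,S2,S3,S6,S7}.
Split {S0,S2,S3,S6,S7} by δ(·,x) → {S3,S6,S7} and {S0,S2}.
Refine {S3,S6,S7} on symbol y: members go to different blocks, giving {S3} and {S6} and {S7}.
Refine {S0,S2} on symbol y: members go to different blocks, giving {S0} and {S2}.
No further refinement is possible. Final partition (6 blocks): {S5} | {S3} | {S0} | {S6} | {S7} | {S2}.
State S7 belongs to the block {S7}, which has 1 states.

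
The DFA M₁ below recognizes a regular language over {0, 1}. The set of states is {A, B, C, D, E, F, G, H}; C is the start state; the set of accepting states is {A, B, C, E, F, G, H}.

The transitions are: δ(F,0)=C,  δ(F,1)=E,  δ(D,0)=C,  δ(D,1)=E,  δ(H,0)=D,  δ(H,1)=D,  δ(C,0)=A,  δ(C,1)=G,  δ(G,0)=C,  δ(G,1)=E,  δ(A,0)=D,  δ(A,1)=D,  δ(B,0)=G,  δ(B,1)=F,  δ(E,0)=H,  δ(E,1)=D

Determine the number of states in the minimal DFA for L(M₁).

5

First remove the unreachable states {B,F}; 6 states remain.
Initial partition by acceptance: {A,C,E,G,H} | {D}.
On input 0, block {A,C,E,G,H} splits into {C,E,G} and {A,H}.
Split {C,E,G} by δ(·,0) → {C,E} and {G}.
Refine {C,E} on symbol 1: members go to different blocks, giving {C} and {E}.
No further refinement is possible. Final partition (5 blocks): {C} | {D} | {A,H} | {G} | {E}.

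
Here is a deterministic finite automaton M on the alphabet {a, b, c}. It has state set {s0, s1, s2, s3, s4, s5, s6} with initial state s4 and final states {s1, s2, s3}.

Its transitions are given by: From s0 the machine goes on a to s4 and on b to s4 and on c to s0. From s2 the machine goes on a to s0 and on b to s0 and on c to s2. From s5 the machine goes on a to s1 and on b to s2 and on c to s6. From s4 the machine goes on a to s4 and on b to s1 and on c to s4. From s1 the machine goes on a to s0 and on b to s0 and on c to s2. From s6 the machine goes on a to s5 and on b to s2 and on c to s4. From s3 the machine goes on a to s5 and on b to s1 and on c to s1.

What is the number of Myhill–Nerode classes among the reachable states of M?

First remove the unreachable states {s3,s5,s6}; 4 states remain.
P0 = {s1,s2} | {s0,s4}.
Split {s0,s4} by δ(·,b) → {s0} and {s4}.
The partition is now stable with 3 blocks: {s1,s2} | {s0} | {s4}.

3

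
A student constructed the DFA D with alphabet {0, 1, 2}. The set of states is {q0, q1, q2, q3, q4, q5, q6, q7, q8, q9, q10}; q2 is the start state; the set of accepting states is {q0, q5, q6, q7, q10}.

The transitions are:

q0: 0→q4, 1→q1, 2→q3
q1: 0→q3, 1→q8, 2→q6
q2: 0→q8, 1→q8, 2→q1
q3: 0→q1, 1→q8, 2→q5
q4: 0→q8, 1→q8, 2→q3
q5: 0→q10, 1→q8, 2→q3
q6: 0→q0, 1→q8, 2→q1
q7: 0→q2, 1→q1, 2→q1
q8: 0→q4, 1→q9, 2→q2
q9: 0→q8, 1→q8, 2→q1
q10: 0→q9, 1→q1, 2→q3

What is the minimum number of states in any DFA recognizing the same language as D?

First remove the unreachable states {q7}; 10 states remain.
Start with accepting vs non-accepting: {q0,q5,q6,q10} | {q1,q2,q3,q4,q8,q9}.
Split {q0,q5,q6,q10} by δ(·,0) → {q0,q10} and {q5,q6}.
Split {q1,q2,q3,q4,q8,q9} by δ(·,2) → {q2,q4,q8,q9} and {q1,q3}.
Split {q2,q4,q8,q9} by δ(·,2) → {q2,q4,q9} and {q8}.
The partition is now stable with 5 blocks: {q0,q10} | {q2,q4,q9} | {q5,q6} | {q1,q3} | {q8}.

5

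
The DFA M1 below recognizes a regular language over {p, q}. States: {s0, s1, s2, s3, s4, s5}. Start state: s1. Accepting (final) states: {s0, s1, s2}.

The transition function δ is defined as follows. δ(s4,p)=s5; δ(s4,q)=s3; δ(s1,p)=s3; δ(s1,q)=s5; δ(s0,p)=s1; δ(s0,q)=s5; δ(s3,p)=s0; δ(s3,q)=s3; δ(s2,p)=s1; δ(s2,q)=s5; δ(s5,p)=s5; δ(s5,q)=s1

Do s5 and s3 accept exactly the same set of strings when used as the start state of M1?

Reachable states from the start: {s0,s1,s3,s5}. Unreachable: {s2,s4} — drop them.
P0 = {s0,s1} | {s3,s5}.
Refine {s0,s1} on symbol p: members go to different blocks, giving {s0} and {s1}.
On input p, block {s3,s5} splits into {s3} and {s5}.
The partition is now stable with 4 blocks: {s0} | {s3} | {s1} | {s5}.
s5 and s3 end up in different blocks, so they are distinguishable. For instance, the string 'p' is accepted from only s3.

No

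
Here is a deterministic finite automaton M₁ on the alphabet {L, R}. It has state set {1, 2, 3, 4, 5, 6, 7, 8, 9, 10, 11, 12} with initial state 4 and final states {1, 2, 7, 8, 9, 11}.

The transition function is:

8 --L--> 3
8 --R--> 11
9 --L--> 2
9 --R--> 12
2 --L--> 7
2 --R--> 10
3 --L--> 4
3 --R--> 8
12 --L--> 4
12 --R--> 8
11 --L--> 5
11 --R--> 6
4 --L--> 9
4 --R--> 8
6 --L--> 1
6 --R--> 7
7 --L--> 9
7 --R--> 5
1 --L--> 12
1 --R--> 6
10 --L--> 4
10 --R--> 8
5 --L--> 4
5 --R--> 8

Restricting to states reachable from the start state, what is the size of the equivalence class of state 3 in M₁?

4

All states are reachable from the start state.
Initial partition by acceptance: {1,2,7,8,9,11} | {3,4,5,6,10,12}.
Refine {1,2,7,8,9,11} on symbol L: members go to different blocks, giving {1,8,11} and {2,7,9}.
On input R, block {1,8,11} splits into {1,11} and {8}.
On input L, block {3,4,5,6,10,12} splits into {3,5,10,12} and {4} and {6}.
Stable partition: {1,11} | {3,5,10,12} | {2,7,9} | {8} | {4} | {6} — 6 equivalence classes.
The equivalence class containing 3 is {3,5,10,12}, of size 4.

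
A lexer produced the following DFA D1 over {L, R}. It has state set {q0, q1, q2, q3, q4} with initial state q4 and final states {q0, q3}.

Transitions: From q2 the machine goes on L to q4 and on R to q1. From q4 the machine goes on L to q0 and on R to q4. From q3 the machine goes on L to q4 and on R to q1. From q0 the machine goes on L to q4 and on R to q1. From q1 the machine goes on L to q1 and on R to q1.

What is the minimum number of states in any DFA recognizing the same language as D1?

First remove the unreachable states {q2,q3}; 3 states remain.
Start with accepting vs non-accepting: {q0} | {q1,q4}.
Split {q1,q4} by δ(·,L) → {q1} and {q4}.
The partition is now stable with 3 blocks: {q0} | {q1} | {q4}.

3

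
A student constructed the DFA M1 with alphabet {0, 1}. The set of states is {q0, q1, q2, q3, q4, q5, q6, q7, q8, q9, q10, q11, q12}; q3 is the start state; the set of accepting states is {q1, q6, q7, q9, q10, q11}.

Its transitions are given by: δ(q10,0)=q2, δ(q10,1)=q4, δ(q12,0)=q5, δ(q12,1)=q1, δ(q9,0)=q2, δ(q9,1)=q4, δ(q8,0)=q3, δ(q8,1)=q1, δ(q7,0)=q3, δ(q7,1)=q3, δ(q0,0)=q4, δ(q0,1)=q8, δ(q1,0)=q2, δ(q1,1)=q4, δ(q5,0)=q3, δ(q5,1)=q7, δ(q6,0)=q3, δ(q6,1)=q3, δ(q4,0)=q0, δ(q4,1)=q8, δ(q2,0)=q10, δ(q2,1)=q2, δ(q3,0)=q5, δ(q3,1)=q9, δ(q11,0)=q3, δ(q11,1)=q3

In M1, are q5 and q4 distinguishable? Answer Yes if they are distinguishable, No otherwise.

Yes

First remove the unreachable states {q6,q11,q12}; 10 states remain.
P0 = {q1,q7,q9,q10} | {q0,q2,q3,q4,q5,q8}.
On input 0, block {q0,q2,q3,q4,q5,q8} splits into {q0,q3,q4,q5,q8} and {q2}.
Split {q1,q7,q9,q10} by δ(·,0) → {q1,q9,q10} and {q7}.
On input 1, block {q0,q3,q4,q5,q8} splits into {q0,q4} and {q3,q8} and {q5}.
Refine {q3,q8} on symbol 0: members go to different blocks, giving {q3} and {q8}.
The partition is now stable with 7 blocks: {q1,q9,q10} | {q0,q4} | {q2} | {q7} | {q3} | {q5} | {q8}.
q5 and q4 end up in different blocks, so they are distinguishable. For instance, the string '1' is accepted from only q5.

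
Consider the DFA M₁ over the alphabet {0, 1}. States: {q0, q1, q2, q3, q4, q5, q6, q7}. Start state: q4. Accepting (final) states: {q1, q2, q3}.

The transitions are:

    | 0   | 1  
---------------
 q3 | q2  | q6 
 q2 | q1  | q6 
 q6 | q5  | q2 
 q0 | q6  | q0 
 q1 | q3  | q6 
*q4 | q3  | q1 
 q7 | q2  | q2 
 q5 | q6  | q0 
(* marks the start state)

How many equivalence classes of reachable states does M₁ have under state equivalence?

4

States {q7} cannot be reached from the start state, so discard them.
P0 = {q1,q2,q3} | {q0,q4,q5,q6}.
Split {q0,q4,q5,q6} by δ(·,0) → {q0,q5,q6} and {q4}.
Refine {q0,q5,q6} on symbol 1: members go to different blocks, giving {q0,q5} and {q6}.
Stable partition: {q1,q2,q3} | {q0,q5} | {q4} | {q6} — 4 equivalence classes.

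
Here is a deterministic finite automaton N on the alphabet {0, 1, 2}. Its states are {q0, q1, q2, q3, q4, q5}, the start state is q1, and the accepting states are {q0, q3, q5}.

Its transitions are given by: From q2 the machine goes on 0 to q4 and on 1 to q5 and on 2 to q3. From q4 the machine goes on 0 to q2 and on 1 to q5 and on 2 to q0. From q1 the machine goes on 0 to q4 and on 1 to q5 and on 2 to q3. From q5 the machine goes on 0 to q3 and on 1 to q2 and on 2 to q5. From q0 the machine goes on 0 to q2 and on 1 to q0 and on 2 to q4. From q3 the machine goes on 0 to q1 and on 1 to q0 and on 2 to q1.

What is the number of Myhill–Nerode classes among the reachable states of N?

Start with accepting vs non-accepting: {q0,q3,q5} | {q1,q2,q4}.
Split {q0,q3,q5} by δ(·,0) → {q0,q3} and {q5}.
The partition is now stable with 3 blocks: {q0,q3} | {q1,q2,q4} | {q5}.

3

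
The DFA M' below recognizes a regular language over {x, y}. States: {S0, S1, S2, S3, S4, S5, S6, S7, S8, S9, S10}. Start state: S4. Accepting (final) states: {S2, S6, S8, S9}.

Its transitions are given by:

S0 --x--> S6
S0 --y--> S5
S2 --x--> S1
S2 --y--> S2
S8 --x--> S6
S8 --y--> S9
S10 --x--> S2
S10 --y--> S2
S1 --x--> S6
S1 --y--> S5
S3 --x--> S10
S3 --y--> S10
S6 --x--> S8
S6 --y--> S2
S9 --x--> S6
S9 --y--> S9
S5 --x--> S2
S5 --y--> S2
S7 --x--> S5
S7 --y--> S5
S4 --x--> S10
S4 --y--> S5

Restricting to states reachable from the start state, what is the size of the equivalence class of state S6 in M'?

Reachable states from the start: {S1,S2,S4,S5,S6,S8,S9,S10}. Unreachable: {S0,S3,S7} — drop them.
Initial partition by acceptance: {S2,S6,S8,S9} | {S1,S4,S5,S10}.
Refine {S2,S6,S8,S9} on symbol x: members go to different blocks, giving {S6,S8,S9} and {S2}.
Split {S6,S8,S9} by δ(·,y) → {S8,S9} and {S6}.
On input x, block {S1,S4,S5,S10} splits into {S5,S10} and {S1} and {S4}.
No further refinement is possible. Final partition (6 blocks): {S8,S9} | {S5,S10} | {S2} | {S6} | {S1} | {S4}.
The equivalence class containing S6 is {S6}, of size 1.

1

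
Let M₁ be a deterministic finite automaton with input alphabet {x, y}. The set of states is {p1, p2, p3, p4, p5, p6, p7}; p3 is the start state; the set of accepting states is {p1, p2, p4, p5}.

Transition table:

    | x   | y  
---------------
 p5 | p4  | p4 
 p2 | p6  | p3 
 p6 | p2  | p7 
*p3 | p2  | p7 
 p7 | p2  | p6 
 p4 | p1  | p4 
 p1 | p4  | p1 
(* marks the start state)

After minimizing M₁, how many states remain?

States {p1,p4,p5} cannot be reached from the start state, so discard them.
Start with accepting vs non-accepting: {p2} | {p3,p6,p7}.
The partition is now stable with 2 blocks: {p2} | {p3,p6,p7}.

2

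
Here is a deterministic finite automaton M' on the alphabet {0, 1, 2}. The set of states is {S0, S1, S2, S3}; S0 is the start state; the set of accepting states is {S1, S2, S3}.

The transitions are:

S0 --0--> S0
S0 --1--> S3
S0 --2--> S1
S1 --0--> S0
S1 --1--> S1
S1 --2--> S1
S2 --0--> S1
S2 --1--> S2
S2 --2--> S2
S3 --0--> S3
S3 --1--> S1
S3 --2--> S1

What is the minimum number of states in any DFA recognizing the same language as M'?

3

States {S2} cannot be reached from the start state, so discard them.
P0 = {S1,S3} | {S0}.
On input 0, block {S1,S3} splits into {S1} and {S3}.
Stable partition: {S1} | {S0} | {S3} — 3 equivalence classes.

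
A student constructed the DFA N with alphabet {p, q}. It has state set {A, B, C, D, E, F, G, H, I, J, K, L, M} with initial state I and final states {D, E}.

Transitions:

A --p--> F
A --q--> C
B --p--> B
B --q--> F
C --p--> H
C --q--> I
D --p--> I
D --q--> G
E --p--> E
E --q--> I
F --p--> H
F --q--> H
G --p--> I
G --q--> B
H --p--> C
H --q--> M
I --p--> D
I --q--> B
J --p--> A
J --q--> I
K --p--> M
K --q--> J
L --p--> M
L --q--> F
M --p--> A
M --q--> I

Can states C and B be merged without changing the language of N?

No

States {E,J,K,L} cannot be reached from the start state, so discard them.
P0 = {D} | {A,B,C,F,G,H,I,M}.
Refine {A,B,C,F,G,H,I,M} on symbol p: members go to different blocks, giving {A,B,C,F,G,H,M} and {I}.
On input p, block {A,B,C,F,G,H,M} splits into {A,B,C,F,H,M} and {G}.
Split {A,B,C,F,H,M} by δ(·,q) → {A,B,F,H} and {C,M}.
On input p, block {A,B,F,H} splits into {A,B,F} and {H}.
On input p, block {A,B,F} splits into {A,B} and {F}.
Refine {A,B} on symbol p: members go to different blocks, giving {A} and {B}.
On input p, block {C,M} splits into {C} and {M}.
No further refinement is possible. Final partition (9 blocks): {D} | {A} | {I} | {G} | {C} | {H} | {F} | {B} | {M}.
C and B end up in different blocks, so they are distinguishable. For instance, the string 'qp' is accepted from only C.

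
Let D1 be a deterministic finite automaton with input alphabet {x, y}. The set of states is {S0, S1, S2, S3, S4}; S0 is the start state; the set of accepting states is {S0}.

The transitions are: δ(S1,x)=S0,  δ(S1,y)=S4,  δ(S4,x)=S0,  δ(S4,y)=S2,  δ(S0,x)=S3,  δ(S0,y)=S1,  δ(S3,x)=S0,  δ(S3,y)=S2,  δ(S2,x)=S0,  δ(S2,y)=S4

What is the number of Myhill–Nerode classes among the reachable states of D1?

2

All states are reachable from the start state.
Start with accepting vs non-accepting: {S0} | {S1,S2,S3,S4}.
Stable partition: {S0} | {S1,S2,S3,S4} — 2 equivalence classes.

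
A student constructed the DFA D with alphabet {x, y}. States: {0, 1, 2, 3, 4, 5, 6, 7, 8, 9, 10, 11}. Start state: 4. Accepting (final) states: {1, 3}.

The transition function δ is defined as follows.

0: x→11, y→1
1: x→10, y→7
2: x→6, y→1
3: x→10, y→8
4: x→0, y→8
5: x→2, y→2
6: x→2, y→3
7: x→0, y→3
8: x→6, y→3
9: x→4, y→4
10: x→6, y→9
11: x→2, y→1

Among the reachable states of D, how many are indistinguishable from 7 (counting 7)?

First remove the unreachable states {5}; 11 states remain.
Initial partition by acceptance: {1,3} | {0,2,4,6,7,8,9,10,11}.
On input y, block {0,2,4,6,7,8,9,10,11} splits into {0,2,6,7,8,11} and {4,9,10}.
Refine {4,9,10} on symbol x: members go to different blocks, giving {4,10} and {9}.
Split {4,10} by δ(·,y) → {4} and {10}.
Stable partition: {1,3} | {0,2,6,7,8,11} | {4} | {9} | {10} — 5 equivalence classes.
The equivalence class containing 7 is {0,2,6,7,8,11}, of size 6.

6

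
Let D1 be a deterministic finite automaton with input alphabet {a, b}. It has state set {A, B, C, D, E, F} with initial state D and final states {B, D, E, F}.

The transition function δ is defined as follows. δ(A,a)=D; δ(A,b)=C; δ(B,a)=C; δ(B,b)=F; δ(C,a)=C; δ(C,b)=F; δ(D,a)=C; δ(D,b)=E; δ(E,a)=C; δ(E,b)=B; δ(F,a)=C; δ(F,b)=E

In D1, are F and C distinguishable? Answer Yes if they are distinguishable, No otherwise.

States {A} cannot be reached from the start state, so discard them.
P0 = {B,D,E,F} | {C}.
The partition is now stable with 2 blocks: {B,D,E,F} | {C}.
F and C end up in different blocks, so they are distinguishable. For instance, the string 'ε' is accepted from only F.

Yes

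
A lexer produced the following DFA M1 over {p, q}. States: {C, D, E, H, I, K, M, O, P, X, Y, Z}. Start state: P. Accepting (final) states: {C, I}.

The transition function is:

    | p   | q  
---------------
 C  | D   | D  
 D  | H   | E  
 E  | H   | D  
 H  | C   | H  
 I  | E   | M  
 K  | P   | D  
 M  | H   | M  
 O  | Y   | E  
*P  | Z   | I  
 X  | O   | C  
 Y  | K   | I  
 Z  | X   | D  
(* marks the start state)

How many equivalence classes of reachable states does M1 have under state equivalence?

5

Every state is reachable, so we keep all 12.
Start with accepting vs non-accepting: {C,I} | {D,E,H,K,M,O,P,X,Y,Z}.
On input p, block {D,E,H,K,M,O,P,X,Y,Z} splits into {D,E,K,M,O,P,X,Y,Z} and {H}.
Split {D,E,K,M,O,P,X,Y,Z} by δ(·,p) → {K,O,P,X,Y,Z} and {D,E,M}.
On input q, block {K,O,P,X,Y,Z} splits into {P,X,Y} and {K,O,Z}.
No further refinement is possible. Final partition (5 blocks): {C,I} | {P,X,Y} | {H} | {D,E,M} | {K,O,Z}.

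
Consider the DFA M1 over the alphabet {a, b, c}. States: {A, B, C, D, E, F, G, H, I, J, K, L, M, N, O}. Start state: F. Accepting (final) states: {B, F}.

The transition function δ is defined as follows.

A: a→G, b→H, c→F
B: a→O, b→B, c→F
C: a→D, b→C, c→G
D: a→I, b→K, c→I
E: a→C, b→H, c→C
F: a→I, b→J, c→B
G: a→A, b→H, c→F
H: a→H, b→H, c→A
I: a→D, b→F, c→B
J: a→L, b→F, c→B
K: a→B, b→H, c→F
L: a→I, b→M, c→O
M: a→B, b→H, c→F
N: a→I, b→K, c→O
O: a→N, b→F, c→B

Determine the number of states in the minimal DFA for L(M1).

7

Reachable states from the start: {A,B,D,F,G,H,I,J,K,L,M,N,O}. Unreachable: {C,E} — drop them.
Initial partition by acceptance: {B,F} | {A,D,G,H,I,J,K,L,M,N,O}.
On input b, block {B,F} splits into {B} and {F}.
Split {A,D,G,H,I,J,K,L,M,N,O} by δ(·,a) → {A,D,G,H,I,J,L,N,O} and {K,M}.
Refine {A,D,G,H,I,J,L,N,O} on symbol b: members go to different blocks, giving {A,G,H} and {D,L,N} and {I,J,O}.
Split {A,G,H} by δ(·,c) → {A,G} and {H}.
Stable partition: {B} | {A,G} | {F} | {K,M} | {D,L,N} | {I,J,O} | {H} — 7 equivalence classes.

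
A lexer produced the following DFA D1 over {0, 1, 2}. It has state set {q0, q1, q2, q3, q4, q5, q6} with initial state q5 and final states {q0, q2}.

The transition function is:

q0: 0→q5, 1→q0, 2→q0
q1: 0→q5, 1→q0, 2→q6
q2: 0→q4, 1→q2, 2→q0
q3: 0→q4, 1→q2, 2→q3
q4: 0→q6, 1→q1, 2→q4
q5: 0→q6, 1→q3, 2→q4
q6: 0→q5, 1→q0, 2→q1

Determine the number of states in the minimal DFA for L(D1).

3

Every state is reachable, so we keep all 7.
Initial partition by acceptance: {q0,q2} | {q1,q3,q4,q5,q6}.
On input 1, block {q1,q3,q4,q5,q6} splits into {q1,q3,q6} and {q4,q5}.
No further refinement is possible. Final partition (3 blocks): {q0,q2} | {q1,q3,q6} | {q4,q5}.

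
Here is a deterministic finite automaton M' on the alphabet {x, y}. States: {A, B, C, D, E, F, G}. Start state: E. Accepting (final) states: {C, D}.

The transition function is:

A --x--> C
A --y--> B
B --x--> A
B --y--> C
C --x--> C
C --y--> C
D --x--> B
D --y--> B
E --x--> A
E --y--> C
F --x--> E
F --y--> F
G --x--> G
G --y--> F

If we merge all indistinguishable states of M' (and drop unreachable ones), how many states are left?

Reachable states from the start: {A,B,C,E}. Unreachable: {D,F,G} — drop them.
P0 = {C} | {A,B,E}.
Split {A,B,E} by δ(·,x) → {B,E} and {A}.
The partition is now stable with 3 blocks: {C} | {B,E} | {A}.

3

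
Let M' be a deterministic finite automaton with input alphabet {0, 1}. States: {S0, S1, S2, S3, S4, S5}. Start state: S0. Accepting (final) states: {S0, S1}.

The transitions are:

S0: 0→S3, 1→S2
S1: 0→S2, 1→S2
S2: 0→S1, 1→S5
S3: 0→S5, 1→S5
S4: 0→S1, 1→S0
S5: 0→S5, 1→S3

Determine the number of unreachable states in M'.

No path from S0 leads to S4; the other 5 states are all reachable.

1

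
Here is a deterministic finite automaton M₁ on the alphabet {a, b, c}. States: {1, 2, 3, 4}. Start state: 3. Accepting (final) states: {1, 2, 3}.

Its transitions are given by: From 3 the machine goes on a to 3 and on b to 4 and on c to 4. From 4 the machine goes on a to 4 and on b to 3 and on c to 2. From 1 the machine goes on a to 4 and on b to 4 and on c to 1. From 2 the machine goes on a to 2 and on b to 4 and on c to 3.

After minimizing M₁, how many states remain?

Reachable states from the start: {2,3,4}. Unreachable: {1} — drop them.
Start with accepting vs non-accepting: {2,3} | {4}.
On input c, block {2,3} splits into {2} and {3}.
Stable partition: {2} | {4} | {3} — 3 equivalence classes.

3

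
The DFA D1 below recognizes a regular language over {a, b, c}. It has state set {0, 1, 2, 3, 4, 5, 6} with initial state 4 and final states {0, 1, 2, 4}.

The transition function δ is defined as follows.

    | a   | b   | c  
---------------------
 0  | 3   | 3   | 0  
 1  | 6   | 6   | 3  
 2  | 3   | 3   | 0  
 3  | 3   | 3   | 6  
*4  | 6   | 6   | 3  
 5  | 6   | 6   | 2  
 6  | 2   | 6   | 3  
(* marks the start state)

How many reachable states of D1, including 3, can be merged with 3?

1

Reachable states from the start: {0,2,3,4,6}. Unreachable: {1,5} — drop them.
Start with accepting vs non-accepting: {0,2,4} | {3,6}.
On input c, block {0,2,4} splits into {0,2} and {4}.
Split {3,6} by δ(·,a) → {3} and {6}.
Stable partition: {0,2} | {3} | {4} | {6} — 4 equivalence classes.
The equivalence class containing 3 is {3}, of size 1.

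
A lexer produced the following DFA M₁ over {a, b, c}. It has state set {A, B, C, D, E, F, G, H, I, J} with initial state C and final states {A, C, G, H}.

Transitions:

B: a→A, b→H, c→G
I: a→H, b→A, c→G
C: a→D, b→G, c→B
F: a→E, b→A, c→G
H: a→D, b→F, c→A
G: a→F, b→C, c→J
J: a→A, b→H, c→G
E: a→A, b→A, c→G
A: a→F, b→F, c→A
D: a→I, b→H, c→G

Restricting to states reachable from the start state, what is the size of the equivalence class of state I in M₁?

4

Every state is reachable, so we keep all 10.
P0 = {A,C,G,H} | {B,D,E,F,I,J}.
On input b, block {A,C,G,H} splits into {A,H} and {C,G}.
On input a, block {B,D,E,F,I,J} splits into {B,E,I,J} and {D,F}.
No further refinement is possible. Final partition (4 blocks): {A,H} | {B,E,I,J} | {C,G} | {D,F}.
The equivalence class containing I is {B,E,I,J}, of size 4.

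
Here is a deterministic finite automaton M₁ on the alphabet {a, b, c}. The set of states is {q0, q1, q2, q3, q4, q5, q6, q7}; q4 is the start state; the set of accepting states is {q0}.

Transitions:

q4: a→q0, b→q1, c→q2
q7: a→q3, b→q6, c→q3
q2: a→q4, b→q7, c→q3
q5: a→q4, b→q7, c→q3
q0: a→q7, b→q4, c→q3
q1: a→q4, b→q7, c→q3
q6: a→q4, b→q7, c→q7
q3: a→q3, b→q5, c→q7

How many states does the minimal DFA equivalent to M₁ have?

4

Every state is reachable, so we keep all 8.
P0 = {q0} | {q1,q2,q3,q4,q5,q6,q7}.
Refine {q1,q2,q3,q4,q5,q6,q7} on symbol a: members go to different blocks, giving {q1,q2,q3,q5,q6,q7} and {q4}.
Split {q1,q2,q3,q5,q6,q7} by δ(·,a) → {q1,q2,q5,q6} and {q3,q7}.
No further refinement is possible. Final partition (4 blocks): {q0} | {q1,q2,q5,q6} | {q4} | {q3,q7}.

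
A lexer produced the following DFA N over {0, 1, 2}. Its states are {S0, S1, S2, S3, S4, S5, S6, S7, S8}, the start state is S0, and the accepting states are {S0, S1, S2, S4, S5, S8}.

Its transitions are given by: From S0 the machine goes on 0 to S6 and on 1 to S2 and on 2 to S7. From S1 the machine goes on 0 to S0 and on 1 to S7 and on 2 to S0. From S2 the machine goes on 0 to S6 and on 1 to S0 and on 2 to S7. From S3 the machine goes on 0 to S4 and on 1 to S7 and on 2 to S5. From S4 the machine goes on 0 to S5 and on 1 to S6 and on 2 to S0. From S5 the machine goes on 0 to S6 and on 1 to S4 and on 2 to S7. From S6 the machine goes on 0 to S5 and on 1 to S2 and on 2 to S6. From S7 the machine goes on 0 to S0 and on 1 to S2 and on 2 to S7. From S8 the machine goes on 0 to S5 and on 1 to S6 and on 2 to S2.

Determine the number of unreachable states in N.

BFS from S0 reaches {S0, S2, S4, S5, S6, S7}; the 3 state(s) S1, S3, S8 are never visited.

3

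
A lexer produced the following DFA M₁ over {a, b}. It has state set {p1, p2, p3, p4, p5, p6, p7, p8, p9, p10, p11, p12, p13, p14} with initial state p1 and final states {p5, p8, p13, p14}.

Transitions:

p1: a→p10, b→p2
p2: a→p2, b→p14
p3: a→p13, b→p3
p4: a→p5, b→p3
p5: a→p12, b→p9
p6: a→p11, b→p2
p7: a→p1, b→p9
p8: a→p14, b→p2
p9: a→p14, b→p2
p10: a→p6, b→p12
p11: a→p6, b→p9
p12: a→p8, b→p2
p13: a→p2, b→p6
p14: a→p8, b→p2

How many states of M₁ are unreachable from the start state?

5

No path from p1 leads to p3, p4, p5, p7, p13; the other 9 states are all reachable.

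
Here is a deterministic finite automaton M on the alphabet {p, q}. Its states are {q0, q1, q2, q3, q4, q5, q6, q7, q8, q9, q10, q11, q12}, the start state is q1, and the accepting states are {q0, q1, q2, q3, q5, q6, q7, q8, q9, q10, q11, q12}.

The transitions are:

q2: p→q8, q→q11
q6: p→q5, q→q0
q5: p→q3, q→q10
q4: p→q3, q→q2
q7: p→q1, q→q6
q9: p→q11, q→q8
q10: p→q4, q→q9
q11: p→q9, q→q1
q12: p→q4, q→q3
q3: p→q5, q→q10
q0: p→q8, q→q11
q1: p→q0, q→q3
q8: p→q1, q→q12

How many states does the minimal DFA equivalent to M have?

First remove the unreachable states {q6,q7}; 11 states remain.
Start with accepting vs non-accepting: {q0,q1,q2,q3,q5,q8,q9,q10,q11,q12} | {q4}.
Split {q0,q1,q2,q3,q5,q8,q9,q10,q11,q12} by δ(·,p) → {q0,q1,q2,q3,q5,q8,q9,q11} and {q10,q12}.
On input q, block {q0,q1,q2,q3,q5,q8,q9,q11} splits into {q0,q1,q2,q9,q11} and {q3,q5,q8}.
Split {q0,q1,q2,q9,q11} by δ(·,p) → {q1,q9,q11} and {q0,q2}.
Split {q1,q9,q11} by δ(·,p) → {q9,q11} and {q1}.
On input q, block {q9,q11} splits into {q9} and {q11}.
On input q, block {q10,q12} splits into {q10} and {q12}.
On input p, block {q3,q5,q8} splits into {q3,q5} and {q8}.
No further refinement is possible. Final partition (9 blocks): {q9} | {q4} | {q10} | {q3,q5} | {q0,q2} | {q1} | {q11} | {q12} | {q8}.

9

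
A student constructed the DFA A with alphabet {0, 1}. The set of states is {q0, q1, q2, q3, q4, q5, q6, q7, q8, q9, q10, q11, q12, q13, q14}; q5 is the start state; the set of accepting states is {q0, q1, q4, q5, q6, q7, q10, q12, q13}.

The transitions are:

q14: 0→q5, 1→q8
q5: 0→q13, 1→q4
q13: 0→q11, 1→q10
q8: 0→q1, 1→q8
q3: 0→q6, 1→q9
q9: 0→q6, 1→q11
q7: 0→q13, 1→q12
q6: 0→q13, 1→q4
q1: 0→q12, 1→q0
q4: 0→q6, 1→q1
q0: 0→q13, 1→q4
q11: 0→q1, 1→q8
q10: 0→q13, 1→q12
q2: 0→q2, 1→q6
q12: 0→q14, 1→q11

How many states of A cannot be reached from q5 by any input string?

4

No path from q5 leads to q2, q3, q7, q9; the other 11 states are all reachable.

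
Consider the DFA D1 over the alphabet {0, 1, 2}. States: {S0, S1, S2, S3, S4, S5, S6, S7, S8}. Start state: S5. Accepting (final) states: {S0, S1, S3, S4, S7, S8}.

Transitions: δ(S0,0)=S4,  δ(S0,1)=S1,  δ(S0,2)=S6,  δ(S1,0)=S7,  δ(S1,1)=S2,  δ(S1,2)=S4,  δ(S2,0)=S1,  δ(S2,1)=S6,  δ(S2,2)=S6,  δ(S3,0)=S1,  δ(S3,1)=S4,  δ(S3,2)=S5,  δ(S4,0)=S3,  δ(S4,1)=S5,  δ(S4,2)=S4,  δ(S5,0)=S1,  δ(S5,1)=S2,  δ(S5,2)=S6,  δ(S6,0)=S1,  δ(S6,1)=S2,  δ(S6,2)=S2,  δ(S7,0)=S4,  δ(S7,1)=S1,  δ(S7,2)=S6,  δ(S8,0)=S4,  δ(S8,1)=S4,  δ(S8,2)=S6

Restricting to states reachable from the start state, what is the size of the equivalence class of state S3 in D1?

2

First remove the unreachable states {S0,S8}; 7 states remain.
Start with accepting vs non-accepting: {S1,S3,S4,S7} | {S2,S5,S6}.
Split {S1,S3,S4,S7} by δ(·,1) → {S1,S4} and {S3,S7}.
The partition is now stable with 3 blocks: {S1,S4} | {S2,S5,S6} | {S3,S7}.
The equivalence class containing S3 is {S3,S7}, of size 2.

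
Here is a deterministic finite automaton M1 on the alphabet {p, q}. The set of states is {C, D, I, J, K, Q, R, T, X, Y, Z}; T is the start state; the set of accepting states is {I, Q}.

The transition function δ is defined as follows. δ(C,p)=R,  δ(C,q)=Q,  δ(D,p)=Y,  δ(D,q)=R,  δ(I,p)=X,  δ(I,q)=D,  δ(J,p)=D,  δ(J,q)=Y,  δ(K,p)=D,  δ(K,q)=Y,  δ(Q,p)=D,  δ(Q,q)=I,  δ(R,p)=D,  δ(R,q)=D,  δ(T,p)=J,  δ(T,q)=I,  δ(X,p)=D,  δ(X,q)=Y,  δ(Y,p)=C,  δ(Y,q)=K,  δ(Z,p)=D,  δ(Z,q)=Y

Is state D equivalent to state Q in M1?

Reachable states from the start: {C,D,I,J,K,Q,R,T,X,Y}. Unreachable: {Z} — drop them.
Start with accepting vs non-accepting: {I,Q} | {C,D,J,K,R,T,X,Y}.
Refine {I,Q} on symbol q: members go to different blocks, giving {Q} and {I}.
Refine {C,D,J,K,R,T,X,Y} on symbol q: members go to different blocks, giving {D,J,K,R,X,Y} and {C} and {T}.
Split {D,J,K,R,X,Y} by δ(·,p) → {D,J,K,R,X} and {Y}.
On input p, block {D,J,K,R,X} splits into {J,K,R,X} and {D}.
Split {J,K,R,X} by δ(·,q) → {J,K,X} and {R}.
No further refinement is possible. Final partition (8 blocks): {Q} | {J,K,X} | {I} | {C} | {T} | {Y} | {D} | {R}.
D and Q end up in different blocks, so they are distinguishable. For instance, the string 'ε' is accepted from only Q.

No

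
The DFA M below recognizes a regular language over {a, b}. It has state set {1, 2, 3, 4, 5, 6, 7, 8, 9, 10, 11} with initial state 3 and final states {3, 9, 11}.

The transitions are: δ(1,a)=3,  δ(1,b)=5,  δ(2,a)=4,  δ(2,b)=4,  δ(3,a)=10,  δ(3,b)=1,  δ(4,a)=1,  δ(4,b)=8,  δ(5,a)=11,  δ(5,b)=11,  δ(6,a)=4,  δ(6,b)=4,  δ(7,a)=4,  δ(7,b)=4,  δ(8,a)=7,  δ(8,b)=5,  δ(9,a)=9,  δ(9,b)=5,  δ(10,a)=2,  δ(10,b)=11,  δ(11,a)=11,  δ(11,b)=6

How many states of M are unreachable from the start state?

1

No path from 3 leads to 9; the other 10 states are all reachable.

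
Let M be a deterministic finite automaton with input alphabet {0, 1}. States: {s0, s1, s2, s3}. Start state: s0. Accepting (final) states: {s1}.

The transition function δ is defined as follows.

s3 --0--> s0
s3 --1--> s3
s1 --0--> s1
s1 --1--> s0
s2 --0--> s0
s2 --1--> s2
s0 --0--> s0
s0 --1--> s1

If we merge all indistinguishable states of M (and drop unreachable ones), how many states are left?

2

First remove the unreachable states {s2,s3}; 2 states remain.
Initial partition by acceptance: {s1} | {s0}.
The partition is now stable with 2 blocks: {s1} | {s0}.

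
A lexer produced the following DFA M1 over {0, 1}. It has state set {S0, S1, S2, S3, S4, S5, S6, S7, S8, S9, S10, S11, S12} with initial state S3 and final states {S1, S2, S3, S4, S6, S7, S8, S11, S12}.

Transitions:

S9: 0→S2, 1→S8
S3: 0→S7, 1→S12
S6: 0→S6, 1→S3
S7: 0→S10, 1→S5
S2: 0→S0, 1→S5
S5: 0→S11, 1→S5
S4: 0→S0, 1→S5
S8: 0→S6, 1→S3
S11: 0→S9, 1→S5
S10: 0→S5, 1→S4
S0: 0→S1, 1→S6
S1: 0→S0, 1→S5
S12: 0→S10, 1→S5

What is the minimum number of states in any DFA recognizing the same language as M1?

7

Every state is reachable, so we keep all 13.
Start with accepting vs non-accepting: {S1,S2,S3,S4,S6,S7,S8,S11,S12} | {S0,S5,S9,S10}.
On input 0, block {S1,S2,S3,S4,S6,S7,S8,S11,S12} splits into {S1,S2,S4,S7,S11,S12} and {S3,S6,S8}.
Refine {S0,S5,S9,S10} on symbol 0: members go to different blocks, giving {S0,S5,S9} and {S10}.
Split {S1,S2,S4,S7,S11,S12} by δ(·,0) → {S1,S2,S4,S11} and {S7,S12}.
Split {S0,S5,S9} by δ(·,1) → {S0,S9} and {S5}.
On input 0, block {S3,S6,S8} splits into {S6,S8} and {S3}.
No further refinement is possible. Final partition (7 blocks): {S1,S2,S4,S11} | {S0,S9} | {S6,S8} | {S10} | {S7,S12} | {S5} | {S3}.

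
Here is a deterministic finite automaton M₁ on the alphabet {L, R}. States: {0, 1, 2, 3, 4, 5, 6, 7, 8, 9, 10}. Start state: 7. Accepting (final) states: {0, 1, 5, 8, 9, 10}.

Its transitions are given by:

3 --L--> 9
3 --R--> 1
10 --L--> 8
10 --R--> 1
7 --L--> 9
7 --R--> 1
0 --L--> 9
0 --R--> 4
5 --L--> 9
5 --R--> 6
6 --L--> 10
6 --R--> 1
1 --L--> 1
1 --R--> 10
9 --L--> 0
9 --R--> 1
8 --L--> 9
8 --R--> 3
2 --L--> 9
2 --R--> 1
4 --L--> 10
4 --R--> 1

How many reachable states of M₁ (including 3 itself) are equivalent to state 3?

States {2,5,6} cannot be reached from the start state, so discard them.
Initial partition by acceptance: {0,1,8,9,10} | {3,4,7}.
Split {0,1,8,9,10} by δ(·,R) → {1,9,10} and {0,8}.
Split {1,9,10} by δ(·,L) → {9,10} and {1}.
No further refinement is possible. Final partition (4 blocks): {9,10} | {3,4,7} | {0,8} | {1}.
State 3 belongs to the block {3,4,7}, which has 3 states.

3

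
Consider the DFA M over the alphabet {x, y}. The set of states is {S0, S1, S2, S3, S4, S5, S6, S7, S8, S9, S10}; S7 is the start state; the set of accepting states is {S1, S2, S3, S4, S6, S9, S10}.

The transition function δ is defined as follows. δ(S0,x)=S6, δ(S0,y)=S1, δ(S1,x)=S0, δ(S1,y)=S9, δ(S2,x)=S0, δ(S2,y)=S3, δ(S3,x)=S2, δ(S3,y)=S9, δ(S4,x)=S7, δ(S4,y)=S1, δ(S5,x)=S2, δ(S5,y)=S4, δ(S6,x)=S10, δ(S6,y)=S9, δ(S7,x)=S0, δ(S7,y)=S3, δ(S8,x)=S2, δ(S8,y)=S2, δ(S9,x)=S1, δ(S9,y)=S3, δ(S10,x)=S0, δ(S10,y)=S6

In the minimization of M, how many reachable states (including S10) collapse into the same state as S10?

First remove the unreachable states {S4,S5,S8}; 8 states remain.
Start with accepting vs non-accepting: {S1,S2,S3,S6,S9,S10} | {S0,S7}.
Refine {S1,S2,S3,S6,S9,S10} on symbol x: members go to different blocks, giving {S1,S2,S10} and {S3,S6,S9}.
Refine {S0,S7} on symbol x: members go to different blocks, giving {S0} and {S7}.
Stable partition: {S1,S2,S10} | {S0} | {S3,S6,S9} | {S7} — 4 equivalence classes.
State S10 belongs to the block {S1,S2,S10}, which has 3 states.

3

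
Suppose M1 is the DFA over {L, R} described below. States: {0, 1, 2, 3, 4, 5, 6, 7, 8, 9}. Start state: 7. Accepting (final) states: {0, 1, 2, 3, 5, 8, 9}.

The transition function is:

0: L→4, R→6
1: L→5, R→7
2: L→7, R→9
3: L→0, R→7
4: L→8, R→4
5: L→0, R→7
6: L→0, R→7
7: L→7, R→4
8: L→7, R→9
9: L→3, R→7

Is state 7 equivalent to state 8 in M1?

States {1,2,5} cannot be reached from the start state, so discard them.
Start with accepting vs non-accepting: {0,3,8,9} | {4,6,7}.
Refine {0,3,8,9} on symbol L: members go to different blocks, giving {0,8} and {3,9}.
Refine {0,8} on symbol R: members go to different blocks, giving {0} and {8}.
On input L, block {4,6,7} splits into {4} and {6} and {7}.
On input L, block {3,9} splits into {3} and {9}.
The partition is now stable with 7 blocks: {0} | {4} | {3} | {8} | {6} | {7} | {9}.
7 and 8 end up in different blocks, so they are distinguishable. For instance, the string 'ε' is accepted from only 8.

No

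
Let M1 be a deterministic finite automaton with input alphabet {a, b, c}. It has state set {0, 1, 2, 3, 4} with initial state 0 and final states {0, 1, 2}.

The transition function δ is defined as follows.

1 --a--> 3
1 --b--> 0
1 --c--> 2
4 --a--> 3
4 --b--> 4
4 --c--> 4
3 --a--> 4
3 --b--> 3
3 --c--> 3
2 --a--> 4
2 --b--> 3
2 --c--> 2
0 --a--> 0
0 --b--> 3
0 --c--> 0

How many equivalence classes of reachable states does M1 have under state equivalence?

Reachable states from the start: {0,3,4}. Unreachable: {1,2} — drop them.
Start with accepting vs non-accepting: {0} | {3,4}.
The partition is now stable with 2 blocks: {0} | {3,4}.

2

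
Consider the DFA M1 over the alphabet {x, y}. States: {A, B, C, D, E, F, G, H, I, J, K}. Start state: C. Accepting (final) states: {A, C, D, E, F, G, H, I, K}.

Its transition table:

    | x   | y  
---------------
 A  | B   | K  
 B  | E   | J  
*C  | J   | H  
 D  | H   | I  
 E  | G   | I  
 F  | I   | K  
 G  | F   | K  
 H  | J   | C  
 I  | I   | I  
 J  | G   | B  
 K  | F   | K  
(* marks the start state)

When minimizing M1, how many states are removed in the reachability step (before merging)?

2

BFS from C reaches {B, C, E, F, G, H, I, J, K}; the 2 state(s) A, D are never visited.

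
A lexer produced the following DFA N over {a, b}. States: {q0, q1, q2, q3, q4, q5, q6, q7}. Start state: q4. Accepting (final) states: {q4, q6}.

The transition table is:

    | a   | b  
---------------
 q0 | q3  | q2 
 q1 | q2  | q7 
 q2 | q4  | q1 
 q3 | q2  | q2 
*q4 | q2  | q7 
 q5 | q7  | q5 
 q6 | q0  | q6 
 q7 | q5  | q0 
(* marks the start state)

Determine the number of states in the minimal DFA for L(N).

Reachable states from the start: {q0,q1,q2,q3,q4,q5,q7}. Unreachable: {q6} — drop them.
P0 = {q4} | {q0,q1,q2,q3,q5,q7}.
On input a, block {q0,q1,q2,q3,q5,q7} splits into {q0,q1,q3,q5,q7} and {q2}.
Split {q0,q1,q3,q5,q7} by δ(·,a) → {q0,q5,q7} and {q1,q3}.
Refine {q0,q5,q7} on symbol a: members go to different blocks, giving {q5,q7} and {q0}.
Refine {q5,q7} on symbol b: members go to different blocks, giving {q5} and {q7}.
Refine {q1,q3} on symbol b: members go to different blocks, giving {q1} and {q3}.
Stable partition: {q4} | {q5} | {q2} | {q1} | {q0} | {q7} | {q3} — 7 equivalence classes.

7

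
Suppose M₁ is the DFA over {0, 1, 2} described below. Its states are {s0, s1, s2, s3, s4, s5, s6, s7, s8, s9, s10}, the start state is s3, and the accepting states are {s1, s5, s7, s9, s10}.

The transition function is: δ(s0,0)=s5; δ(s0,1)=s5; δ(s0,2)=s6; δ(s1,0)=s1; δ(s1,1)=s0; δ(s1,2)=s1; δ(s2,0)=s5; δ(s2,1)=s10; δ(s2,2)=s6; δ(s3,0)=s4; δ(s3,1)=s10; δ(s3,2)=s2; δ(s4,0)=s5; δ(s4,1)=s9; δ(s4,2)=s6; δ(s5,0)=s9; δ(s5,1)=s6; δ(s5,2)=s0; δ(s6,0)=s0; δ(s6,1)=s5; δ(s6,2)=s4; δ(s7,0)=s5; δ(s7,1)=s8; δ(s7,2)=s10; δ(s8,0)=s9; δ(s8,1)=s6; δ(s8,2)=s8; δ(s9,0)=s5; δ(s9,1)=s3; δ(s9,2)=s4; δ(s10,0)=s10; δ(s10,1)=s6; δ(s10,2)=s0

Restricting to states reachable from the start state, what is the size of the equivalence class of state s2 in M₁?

First remove the unreachable states {s1,s7,s8}; 8 states remain.
P0 = {s5,s9,s10} | {s0,s2,s3,s4,s6}.
Refine {s0,s2,s3,s4,s6} on symbol 0: members go to different blocks, giving {s0,s2,s4} and {s3,s6}.
The partition is now stable with 3 blocks: {s5,s9,s10} | {s0,s2,s4} | {s3,s6}.
The equivalence class containing s2 is {s0,s2,s4}, of size 3.

3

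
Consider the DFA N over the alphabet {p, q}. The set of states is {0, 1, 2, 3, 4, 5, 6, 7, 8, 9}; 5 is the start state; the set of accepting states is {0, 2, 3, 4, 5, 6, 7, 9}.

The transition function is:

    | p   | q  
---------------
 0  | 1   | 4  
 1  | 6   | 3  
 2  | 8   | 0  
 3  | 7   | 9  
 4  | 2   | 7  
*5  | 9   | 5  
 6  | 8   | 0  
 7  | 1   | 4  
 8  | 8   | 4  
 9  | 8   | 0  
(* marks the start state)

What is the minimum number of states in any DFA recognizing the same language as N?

All states are reachable from the start state.
P0 = {0,2,3,4,5,6,7,9} | {1,8}.
Split {0,2,3,4,5,6,7,9} by δ(·,p) → {0,2,6,7,9} and {3,4,5}.
Refine {0,2,6,7,9} on symbol q: members go to different blocks, giving {2,6,9} and {0,7}.
Refine {1,8} on symbol p: members go to different blocks, giving {1} and {8}.
Split {3,4,5} by δ(·,p) → {4,5} and {3}.
Refine {4,5} on symbol q: members go to different blocks, giving {4} and {5}.
Stable partition: {2,6,9} | {1} | {4} | {0,7} | {8} | {3} | {5} — 7 equivalence classes.

7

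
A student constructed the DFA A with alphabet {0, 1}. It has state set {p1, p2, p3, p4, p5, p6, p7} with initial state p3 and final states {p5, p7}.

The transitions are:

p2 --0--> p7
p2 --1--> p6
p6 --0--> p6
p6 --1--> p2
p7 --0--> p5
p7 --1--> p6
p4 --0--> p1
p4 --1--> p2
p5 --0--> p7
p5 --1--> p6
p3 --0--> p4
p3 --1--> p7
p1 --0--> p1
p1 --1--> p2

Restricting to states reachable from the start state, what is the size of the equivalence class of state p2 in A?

P0 = {p5,p7} | {p1,p2,p3,p4,p6}.
Refine {p1,p2,p3,p4,p6} on symbol 0: members go to different blocks, giving {p1,p3,p4,p6} and {p2}.
Split {p1,p3,p4,p6} by δ(·,1) → {p1,p4,p6} and {p3}.
The partition is now stable with 4 blocks: {p5,p7} | {p1,p4,p6} | {p2} | {p3}.
State p2 belongs to the block {p2}, which has 1 states.

1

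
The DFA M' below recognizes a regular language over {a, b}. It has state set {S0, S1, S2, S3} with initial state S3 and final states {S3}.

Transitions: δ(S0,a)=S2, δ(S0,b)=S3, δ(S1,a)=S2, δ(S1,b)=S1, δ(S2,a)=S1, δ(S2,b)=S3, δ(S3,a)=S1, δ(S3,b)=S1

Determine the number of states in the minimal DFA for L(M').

Reachable states from the start: {S1,S2,S3}. Unreachable: {S0} — drop them.
Initial partition by acceptance: {S3} | {S1,S2}.
Split {S1,S2} by δ(·,b) → {S1} and {S2}.
Stable partition: {S3} | {S1} | {S2} — 3 equivalence classes.

3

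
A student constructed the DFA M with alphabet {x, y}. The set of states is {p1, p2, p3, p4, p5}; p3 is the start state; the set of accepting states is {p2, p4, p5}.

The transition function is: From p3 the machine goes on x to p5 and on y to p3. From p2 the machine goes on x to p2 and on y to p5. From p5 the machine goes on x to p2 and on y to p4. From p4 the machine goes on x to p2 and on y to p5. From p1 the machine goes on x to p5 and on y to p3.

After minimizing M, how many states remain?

2

Reachable states from the start: {p2,p3,p4,p5}. Unreachable: {p1} — drop them.
Initial partition by acceptance: {p2,p4,p5} | {p3}.
Stable partition: {p2,p4,p5} | {p3} — 2 equivalence classes.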